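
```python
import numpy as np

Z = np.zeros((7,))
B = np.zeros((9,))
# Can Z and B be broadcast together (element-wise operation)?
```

No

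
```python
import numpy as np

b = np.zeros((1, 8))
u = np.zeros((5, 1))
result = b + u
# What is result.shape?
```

(5, 8)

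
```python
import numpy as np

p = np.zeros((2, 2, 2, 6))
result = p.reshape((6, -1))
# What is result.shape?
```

(6, 8)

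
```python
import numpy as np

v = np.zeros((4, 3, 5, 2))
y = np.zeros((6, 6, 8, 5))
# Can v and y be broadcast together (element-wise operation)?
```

No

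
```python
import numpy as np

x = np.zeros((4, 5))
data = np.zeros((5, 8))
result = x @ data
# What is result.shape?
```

(4, 8)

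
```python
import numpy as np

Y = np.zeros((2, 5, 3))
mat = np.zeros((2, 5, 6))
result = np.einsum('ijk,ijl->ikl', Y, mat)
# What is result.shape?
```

(2, 3, 6)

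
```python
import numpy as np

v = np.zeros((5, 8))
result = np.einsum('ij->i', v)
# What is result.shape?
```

(5,)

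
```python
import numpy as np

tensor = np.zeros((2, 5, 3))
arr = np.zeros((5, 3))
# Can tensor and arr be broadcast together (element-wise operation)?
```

Yes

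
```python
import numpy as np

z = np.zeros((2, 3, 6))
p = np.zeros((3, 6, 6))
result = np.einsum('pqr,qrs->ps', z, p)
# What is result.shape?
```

(2, 6)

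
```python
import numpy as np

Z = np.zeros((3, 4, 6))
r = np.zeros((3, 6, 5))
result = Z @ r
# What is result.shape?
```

(3, 4, 5)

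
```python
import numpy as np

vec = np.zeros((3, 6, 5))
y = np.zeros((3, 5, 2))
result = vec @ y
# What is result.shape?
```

(3, 6, 2)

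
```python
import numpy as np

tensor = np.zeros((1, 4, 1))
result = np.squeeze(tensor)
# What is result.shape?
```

(4,)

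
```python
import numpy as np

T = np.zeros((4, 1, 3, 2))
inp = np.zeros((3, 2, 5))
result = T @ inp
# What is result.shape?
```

(4, 3, 3, 5)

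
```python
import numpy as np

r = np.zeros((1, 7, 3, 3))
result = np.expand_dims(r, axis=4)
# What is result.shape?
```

(1, 7, 3, 3, 1)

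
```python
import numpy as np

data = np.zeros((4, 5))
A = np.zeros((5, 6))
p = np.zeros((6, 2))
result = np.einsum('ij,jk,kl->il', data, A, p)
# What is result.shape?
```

(4, 2)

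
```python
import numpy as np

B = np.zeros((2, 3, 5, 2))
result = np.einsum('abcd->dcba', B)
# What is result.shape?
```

(2, 5, 3, 2)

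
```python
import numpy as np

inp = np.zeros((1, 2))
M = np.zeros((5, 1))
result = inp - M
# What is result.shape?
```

(5, 2)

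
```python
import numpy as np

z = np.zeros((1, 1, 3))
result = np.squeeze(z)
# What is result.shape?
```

(3,)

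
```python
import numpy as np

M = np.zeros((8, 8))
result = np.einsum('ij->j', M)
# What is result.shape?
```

(8,)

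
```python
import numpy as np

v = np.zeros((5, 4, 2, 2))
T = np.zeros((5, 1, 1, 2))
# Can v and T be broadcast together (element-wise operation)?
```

Yes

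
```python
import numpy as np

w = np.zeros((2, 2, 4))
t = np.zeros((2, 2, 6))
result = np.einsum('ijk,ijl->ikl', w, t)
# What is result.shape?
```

(2, 4, 6)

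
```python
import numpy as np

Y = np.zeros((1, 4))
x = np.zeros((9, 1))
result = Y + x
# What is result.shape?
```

(9, 4)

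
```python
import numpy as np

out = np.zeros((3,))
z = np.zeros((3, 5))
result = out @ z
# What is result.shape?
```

(5,)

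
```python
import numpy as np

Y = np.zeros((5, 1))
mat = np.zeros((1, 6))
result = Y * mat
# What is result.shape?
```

(5, 6)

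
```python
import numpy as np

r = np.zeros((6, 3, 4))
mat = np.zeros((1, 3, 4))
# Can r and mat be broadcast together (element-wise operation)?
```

Yes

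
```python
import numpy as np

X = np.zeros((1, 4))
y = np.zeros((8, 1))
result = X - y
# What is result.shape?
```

(8, 4)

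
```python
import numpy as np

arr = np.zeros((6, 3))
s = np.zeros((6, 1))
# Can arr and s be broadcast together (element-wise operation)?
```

Yes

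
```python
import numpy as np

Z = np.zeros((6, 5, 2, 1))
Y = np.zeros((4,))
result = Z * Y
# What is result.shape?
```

(6, 5, 2, 4)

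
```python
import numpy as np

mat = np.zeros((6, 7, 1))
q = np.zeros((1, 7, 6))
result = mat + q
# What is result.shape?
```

(6, 7, 6)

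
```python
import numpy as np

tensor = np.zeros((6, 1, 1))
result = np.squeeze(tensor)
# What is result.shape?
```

(6,)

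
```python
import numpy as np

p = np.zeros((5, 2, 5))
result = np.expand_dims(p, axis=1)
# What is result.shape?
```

(5, 1, 2, 5)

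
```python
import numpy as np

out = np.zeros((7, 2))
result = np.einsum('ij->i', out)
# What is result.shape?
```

(7,)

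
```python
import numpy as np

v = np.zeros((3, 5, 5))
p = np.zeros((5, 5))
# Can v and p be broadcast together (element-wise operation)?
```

Yes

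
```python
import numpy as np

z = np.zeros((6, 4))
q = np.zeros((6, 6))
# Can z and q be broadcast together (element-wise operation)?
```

No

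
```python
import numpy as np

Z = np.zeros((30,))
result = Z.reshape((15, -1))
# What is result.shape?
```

(15, 2)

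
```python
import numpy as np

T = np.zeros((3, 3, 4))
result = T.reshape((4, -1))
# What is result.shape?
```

(4, 9)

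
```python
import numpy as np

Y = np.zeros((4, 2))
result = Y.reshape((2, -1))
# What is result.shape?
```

(2, 4)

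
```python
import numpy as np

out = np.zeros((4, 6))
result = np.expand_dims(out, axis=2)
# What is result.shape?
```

(4, 6, 1)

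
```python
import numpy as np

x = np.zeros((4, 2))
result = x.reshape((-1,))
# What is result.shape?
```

(8,)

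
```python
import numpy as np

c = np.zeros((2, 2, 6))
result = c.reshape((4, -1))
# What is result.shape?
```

(4, 6)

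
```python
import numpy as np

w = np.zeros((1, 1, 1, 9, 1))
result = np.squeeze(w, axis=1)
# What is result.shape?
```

(1, 1, 9, 1)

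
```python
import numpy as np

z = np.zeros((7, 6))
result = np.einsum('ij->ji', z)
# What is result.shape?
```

(6, 7)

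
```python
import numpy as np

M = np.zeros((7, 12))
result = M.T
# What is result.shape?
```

(12, 7)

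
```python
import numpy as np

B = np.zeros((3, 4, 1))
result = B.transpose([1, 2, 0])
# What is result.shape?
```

(4, 1, 3)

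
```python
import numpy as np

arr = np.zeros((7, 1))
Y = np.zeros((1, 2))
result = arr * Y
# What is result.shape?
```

(7, 2)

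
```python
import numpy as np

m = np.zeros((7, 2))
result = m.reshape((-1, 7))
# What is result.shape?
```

(2, 7)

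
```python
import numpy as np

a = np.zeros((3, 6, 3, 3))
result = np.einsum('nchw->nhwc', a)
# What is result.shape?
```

(3, 3, 3, 6)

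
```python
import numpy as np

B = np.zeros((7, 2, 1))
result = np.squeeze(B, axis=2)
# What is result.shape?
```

(7, 2)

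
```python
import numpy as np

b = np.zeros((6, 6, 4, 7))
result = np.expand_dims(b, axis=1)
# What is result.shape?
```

(6, 1, 6, 4, 7)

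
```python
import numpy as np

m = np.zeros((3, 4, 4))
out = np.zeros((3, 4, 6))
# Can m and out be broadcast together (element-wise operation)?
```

No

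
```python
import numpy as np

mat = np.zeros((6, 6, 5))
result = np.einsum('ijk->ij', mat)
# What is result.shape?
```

(6, 6)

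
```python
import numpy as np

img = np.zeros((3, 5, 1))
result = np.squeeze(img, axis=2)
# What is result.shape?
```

(3, 5)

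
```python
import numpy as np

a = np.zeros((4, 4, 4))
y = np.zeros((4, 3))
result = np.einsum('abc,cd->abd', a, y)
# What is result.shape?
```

(4, 4, 3)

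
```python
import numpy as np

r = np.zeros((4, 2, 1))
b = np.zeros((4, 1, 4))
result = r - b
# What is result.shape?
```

(4, 2, 4)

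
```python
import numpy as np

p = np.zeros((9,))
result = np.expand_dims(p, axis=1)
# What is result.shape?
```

(9, 1)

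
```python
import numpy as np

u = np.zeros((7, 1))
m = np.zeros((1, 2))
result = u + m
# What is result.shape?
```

(7, 2)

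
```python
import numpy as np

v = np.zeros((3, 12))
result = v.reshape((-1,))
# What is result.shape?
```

(36,)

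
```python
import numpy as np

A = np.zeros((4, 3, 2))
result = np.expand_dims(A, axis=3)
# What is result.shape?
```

(4, 3, 2, 1)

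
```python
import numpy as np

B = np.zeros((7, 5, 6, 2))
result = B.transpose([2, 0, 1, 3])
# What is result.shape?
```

(6, 7, 5, 2)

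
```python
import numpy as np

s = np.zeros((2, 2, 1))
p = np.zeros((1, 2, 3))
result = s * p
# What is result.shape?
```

(2, 2, 3)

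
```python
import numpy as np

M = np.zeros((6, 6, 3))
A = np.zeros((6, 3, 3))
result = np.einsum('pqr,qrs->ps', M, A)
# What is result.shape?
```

(6, 3)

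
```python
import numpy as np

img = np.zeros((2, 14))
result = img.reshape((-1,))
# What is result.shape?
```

(28,)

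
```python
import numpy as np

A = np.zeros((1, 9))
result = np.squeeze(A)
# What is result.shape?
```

(9,)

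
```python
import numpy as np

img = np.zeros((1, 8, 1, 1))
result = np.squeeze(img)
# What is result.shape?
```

(8,)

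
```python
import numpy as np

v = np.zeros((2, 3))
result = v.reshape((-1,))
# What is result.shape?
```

(6,)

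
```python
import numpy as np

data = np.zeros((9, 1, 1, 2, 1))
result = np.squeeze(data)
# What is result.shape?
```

(9, 2)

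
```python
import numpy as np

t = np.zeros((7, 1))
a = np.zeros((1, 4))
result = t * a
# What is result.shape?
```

(7, 4)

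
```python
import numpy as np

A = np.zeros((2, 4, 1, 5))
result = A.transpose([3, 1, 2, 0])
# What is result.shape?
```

(5, 4, 1, 2)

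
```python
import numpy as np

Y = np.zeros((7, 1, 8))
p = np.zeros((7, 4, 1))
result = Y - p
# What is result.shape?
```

(7, 4, 8)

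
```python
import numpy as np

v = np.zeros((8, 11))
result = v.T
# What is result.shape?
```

(11, 8)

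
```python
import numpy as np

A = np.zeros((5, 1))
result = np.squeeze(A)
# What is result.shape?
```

(5,)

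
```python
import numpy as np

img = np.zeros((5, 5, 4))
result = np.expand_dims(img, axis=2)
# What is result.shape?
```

(5, 5, 1, 4)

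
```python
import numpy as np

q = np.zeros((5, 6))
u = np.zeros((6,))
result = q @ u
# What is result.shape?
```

(5,)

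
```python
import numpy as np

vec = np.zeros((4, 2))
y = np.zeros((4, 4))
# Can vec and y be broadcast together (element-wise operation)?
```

No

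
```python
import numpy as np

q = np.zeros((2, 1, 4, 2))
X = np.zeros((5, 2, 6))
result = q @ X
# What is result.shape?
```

(2, 5, 4, 6)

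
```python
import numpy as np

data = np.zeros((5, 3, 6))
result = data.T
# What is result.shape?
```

(6, 3, 5)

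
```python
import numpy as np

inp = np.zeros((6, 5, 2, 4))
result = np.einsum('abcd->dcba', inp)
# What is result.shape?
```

(4, 2, 5, 6)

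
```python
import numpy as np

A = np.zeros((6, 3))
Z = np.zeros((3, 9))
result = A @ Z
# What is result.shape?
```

(6, 9)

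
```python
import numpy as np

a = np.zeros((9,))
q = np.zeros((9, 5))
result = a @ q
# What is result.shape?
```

(5,)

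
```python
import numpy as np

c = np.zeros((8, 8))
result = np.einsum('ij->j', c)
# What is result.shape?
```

(8,)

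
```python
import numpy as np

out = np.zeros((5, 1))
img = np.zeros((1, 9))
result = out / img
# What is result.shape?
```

(5, 9)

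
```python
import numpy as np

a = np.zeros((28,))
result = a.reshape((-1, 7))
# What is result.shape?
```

(4, 7)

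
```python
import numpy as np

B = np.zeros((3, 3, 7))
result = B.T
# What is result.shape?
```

(7, 3, 3)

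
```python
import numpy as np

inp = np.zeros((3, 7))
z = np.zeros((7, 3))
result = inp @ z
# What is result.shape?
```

(3, 3)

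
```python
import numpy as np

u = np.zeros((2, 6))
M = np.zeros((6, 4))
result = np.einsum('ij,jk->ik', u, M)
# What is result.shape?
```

(2, 4)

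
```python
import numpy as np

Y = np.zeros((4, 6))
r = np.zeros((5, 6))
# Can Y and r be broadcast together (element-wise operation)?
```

No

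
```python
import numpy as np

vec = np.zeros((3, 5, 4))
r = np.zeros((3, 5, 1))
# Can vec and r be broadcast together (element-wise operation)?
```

Yes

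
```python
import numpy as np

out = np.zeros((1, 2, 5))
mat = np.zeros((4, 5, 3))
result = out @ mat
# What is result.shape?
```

(4, 2, 3)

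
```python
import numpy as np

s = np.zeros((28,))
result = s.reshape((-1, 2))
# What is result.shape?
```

(14, 2)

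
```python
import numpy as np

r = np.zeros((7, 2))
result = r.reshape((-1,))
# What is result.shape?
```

(14,)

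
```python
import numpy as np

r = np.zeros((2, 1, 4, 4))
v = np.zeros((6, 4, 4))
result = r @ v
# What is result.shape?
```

(2, 6, 4, 4)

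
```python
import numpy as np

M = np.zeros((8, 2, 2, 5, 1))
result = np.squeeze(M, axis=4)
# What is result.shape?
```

(8, 2, 2, 5)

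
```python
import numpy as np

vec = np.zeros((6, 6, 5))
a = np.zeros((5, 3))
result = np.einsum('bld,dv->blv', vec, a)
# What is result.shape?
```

(6, 6, 3)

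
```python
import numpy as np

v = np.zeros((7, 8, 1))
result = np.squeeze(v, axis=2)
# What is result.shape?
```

(7, 8)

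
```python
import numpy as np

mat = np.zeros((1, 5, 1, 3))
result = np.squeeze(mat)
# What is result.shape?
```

(5, 3)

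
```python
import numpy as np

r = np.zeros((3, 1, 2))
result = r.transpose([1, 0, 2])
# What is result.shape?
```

(1, 3, 2)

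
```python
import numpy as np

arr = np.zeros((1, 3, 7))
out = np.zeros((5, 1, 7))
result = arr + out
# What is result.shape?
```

(5, 3, 7)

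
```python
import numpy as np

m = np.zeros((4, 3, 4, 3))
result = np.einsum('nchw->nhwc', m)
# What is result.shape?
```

(4, 4, 3, 3)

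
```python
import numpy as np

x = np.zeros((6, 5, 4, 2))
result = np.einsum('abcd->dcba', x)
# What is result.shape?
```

(2, 4, 5, 6)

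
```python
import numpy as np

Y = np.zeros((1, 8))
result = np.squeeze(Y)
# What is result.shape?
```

(8,)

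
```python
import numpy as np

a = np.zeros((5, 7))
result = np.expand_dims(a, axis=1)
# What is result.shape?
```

(5, 1, 7)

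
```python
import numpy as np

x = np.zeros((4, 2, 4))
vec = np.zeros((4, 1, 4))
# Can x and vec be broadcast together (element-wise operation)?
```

Yes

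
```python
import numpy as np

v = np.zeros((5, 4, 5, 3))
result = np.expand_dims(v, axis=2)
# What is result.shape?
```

(5, 4, 1, 5, 3)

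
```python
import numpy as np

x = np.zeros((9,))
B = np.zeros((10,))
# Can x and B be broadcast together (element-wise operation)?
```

No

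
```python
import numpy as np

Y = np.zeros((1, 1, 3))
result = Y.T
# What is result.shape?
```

(3, 1, 1)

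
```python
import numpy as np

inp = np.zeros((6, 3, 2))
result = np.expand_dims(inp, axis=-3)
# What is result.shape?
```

(6, 1, 3, 2)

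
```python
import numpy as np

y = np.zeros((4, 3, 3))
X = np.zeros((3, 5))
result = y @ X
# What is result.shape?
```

(4, 3, 5)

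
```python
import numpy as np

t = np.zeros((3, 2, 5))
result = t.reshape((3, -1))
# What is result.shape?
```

(3, 10)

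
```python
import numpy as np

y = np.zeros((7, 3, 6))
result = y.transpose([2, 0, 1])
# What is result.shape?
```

(6, 7, 3)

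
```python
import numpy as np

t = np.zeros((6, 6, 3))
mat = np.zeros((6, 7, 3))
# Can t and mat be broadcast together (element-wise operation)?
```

No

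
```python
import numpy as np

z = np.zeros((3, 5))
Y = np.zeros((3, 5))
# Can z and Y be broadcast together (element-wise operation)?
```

Yes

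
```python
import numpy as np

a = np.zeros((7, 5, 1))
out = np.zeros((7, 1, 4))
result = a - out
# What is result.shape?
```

(7, 5, 4)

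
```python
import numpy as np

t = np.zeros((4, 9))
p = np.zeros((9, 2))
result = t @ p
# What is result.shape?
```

(4, 2)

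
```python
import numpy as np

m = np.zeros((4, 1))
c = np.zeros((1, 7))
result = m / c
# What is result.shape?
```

(4, 7)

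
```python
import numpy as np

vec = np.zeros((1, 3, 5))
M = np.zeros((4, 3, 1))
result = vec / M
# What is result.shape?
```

(4, 3, 5)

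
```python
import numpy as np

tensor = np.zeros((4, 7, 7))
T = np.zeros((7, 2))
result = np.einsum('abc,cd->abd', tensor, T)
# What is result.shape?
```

(4, 7, 2)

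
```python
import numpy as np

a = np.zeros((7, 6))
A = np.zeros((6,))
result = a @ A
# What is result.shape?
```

(7,)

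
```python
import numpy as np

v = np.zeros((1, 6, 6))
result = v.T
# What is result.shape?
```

(6, 6, 1)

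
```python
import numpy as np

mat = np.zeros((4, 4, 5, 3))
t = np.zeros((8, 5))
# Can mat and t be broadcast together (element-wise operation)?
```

No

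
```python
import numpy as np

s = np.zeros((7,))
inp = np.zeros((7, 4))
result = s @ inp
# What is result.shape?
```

(4,)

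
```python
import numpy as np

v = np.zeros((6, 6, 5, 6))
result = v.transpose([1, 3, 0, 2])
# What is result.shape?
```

(6, 6, 6, 5)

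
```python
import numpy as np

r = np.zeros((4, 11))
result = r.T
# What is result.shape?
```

(11, 4)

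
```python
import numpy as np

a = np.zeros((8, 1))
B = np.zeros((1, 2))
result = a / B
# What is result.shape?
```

(8, 2)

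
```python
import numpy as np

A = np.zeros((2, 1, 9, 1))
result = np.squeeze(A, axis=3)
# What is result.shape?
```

(2, 1, 9)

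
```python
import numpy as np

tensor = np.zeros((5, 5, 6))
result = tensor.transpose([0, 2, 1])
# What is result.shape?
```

(5, 6, 5)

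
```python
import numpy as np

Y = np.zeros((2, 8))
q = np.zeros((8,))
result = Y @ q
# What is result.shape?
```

(2,)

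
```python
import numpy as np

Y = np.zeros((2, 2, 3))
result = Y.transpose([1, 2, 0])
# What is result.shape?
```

(2, 3, 2)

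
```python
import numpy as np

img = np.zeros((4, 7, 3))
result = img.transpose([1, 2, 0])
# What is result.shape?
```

(7, 3, 4)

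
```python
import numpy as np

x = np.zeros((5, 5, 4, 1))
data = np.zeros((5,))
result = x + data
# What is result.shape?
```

(5, 5, 4, 5)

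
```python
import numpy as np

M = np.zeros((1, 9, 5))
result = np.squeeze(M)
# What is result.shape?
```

(9, 5)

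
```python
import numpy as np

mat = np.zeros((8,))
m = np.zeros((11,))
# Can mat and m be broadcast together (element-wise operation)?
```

No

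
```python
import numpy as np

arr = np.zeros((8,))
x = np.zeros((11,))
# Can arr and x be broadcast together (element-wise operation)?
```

No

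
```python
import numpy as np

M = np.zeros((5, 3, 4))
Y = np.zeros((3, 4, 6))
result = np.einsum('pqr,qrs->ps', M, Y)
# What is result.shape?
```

(5, 6)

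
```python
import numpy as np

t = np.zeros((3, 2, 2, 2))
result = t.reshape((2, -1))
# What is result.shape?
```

(2, 12)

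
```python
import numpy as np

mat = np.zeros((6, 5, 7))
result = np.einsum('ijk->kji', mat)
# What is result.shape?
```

(7, 5, 6)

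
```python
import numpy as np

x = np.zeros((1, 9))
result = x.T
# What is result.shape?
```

(9, 1)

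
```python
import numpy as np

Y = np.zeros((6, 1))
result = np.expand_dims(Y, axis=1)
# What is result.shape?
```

(6, 1, 1)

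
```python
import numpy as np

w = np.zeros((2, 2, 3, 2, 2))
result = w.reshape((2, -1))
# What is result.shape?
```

(2, 24)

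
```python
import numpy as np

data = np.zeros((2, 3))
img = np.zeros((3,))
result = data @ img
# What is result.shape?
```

(2,)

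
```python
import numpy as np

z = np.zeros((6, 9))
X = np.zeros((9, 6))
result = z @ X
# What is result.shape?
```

(6, 6)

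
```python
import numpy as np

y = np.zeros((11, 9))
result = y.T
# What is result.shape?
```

(9, 11)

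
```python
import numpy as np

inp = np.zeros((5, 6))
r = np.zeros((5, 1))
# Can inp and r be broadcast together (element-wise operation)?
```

Yes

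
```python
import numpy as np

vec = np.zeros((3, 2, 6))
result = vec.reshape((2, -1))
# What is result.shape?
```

(2, 18)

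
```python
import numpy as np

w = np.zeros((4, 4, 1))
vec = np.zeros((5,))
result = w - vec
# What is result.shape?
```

(4, 4, 5)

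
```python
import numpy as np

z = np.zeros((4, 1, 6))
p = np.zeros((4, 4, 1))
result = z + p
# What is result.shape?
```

(4, 4, 6)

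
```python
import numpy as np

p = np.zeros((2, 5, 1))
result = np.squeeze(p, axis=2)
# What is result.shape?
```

(2, 5)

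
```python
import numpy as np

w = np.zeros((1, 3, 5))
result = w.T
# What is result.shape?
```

(5, 3, 1)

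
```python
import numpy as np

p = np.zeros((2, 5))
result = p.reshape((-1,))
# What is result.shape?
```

(10,)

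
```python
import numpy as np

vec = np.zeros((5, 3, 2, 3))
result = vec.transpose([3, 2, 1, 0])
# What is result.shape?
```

(3, 2, 3, 5)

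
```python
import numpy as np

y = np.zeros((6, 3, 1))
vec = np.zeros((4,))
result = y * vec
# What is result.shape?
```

(6, 3, 4)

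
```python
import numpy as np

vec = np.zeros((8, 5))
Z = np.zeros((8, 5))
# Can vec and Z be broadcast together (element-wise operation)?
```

Yes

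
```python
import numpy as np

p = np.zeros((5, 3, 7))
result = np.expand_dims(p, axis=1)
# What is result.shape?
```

(5, 1, 3, 7)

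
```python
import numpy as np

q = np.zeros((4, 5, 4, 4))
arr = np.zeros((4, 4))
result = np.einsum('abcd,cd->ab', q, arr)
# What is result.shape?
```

(4, 5)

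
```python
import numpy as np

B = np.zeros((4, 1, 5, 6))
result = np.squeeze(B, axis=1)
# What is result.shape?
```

(4, 5, 6)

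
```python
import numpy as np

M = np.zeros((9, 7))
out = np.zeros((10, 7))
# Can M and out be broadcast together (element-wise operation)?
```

No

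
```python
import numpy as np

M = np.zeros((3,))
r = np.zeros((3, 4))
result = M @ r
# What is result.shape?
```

(4,)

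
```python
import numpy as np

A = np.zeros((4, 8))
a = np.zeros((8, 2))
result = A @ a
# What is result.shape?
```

(4, 2)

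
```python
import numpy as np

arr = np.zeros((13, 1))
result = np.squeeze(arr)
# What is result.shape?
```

(13,)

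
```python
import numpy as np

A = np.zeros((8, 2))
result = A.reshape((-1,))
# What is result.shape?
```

(16,)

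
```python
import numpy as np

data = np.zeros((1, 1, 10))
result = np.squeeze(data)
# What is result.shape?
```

(10,)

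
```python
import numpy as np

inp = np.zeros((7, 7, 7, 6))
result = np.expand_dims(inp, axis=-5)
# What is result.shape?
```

(1, 7, 7, 7, 6)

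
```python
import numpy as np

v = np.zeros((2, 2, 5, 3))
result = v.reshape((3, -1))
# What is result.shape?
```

(3, 20)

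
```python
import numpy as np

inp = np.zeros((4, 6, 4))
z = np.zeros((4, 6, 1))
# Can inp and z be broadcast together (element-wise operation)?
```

Yes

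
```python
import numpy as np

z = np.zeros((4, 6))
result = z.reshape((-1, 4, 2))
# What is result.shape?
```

(3, 4, 2)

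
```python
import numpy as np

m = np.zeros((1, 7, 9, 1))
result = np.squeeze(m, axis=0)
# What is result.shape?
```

(7, 9, 1)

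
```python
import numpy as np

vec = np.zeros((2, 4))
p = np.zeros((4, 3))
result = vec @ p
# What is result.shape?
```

(2, 3)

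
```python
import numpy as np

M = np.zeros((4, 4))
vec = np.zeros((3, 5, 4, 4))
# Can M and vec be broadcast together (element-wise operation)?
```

Yes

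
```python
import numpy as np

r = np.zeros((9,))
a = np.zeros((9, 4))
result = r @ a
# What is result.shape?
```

(4,)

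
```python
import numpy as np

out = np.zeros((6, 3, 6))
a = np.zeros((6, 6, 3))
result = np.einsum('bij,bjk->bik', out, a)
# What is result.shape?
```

(6, 3, 3)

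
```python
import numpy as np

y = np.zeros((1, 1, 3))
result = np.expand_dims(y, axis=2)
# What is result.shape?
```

(1, 1, 1, 3)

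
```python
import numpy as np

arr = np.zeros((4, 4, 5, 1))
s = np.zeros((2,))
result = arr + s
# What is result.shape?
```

(4, 4, 5, 2)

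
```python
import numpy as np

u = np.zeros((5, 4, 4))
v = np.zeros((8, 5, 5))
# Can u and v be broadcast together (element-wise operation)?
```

No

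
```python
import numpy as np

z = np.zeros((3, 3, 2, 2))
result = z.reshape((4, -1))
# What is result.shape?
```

(4, 9)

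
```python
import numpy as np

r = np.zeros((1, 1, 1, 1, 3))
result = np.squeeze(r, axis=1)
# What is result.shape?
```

(1, 1, 1, 3)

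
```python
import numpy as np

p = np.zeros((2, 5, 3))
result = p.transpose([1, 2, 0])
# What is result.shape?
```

(5, 3, 2)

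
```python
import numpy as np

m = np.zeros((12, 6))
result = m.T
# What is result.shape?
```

(6, 12)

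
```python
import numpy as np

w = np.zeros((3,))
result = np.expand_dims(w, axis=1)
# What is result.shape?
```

(3, 1)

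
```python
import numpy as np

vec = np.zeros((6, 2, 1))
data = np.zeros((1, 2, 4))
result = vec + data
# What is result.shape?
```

(6, 2, 4)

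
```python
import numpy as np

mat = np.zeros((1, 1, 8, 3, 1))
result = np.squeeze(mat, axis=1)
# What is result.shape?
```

(1, 8, 3, 1)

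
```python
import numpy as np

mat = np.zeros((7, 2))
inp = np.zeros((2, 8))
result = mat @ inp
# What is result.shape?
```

(7, 8)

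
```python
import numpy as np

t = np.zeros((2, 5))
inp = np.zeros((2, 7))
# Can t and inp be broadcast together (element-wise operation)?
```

No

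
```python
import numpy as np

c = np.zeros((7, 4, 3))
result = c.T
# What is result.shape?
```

(3, 4, 7)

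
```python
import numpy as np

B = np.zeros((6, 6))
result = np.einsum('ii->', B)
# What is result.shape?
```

()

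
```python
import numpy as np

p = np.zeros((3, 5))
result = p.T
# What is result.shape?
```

(5, 3)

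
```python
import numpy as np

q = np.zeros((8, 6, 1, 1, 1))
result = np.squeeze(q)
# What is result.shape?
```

(8, 6)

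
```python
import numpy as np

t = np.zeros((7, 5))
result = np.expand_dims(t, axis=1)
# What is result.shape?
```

(7, 1, 5)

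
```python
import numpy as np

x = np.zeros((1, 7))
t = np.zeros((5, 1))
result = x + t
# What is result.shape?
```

(5, 7)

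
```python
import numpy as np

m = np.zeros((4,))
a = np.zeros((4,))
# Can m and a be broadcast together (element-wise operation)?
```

Yes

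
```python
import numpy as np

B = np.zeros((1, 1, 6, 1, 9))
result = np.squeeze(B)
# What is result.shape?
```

(6, 9)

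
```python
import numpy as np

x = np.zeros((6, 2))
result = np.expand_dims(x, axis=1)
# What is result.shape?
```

(6, 1, 2)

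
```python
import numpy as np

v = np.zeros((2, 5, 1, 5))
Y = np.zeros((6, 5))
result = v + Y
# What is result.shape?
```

(2, 5, 6, 5)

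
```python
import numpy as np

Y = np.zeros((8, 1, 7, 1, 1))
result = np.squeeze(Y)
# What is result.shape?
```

(8, 7)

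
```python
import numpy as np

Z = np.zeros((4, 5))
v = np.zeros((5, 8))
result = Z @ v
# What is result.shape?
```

(4, 8)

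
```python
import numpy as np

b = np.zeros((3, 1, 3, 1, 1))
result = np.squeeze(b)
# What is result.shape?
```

(3, 3)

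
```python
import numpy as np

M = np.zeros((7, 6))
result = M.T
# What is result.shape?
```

(6, 7)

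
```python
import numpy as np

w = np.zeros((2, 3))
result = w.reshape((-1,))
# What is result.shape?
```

(6,)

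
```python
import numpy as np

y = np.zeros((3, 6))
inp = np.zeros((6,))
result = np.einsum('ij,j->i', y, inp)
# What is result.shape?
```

(3,)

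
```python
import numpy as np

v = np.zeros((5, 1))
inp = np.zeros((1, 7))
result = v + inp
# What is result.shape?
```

(5, 7)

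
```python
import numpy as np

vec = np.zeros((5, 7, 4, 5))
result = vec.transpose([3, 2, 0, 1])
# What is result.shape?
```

(5, 4, 5, 7)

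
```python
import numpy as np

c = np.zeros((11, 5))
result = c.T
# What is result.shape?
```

(5, 11)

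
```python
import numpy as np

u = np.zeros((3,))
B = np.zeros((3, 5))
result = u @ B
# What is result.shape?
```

(5,)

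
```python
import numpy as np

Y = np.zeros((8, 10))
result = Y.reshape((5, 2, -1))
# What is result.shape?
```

(5, 2, 8)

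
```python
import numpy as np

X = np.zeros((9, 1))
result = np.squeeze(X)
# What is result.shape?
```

(9,)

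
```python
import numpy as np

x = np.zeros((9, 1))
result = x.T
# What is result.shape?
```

(1, 9)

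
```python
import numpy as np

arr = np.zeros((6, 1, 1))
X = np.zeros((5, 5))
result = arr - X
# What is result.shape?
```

(6, 5, 5)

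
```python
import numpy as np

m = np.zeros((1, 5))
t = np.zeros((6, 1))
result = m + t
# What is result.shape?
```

(6, 5)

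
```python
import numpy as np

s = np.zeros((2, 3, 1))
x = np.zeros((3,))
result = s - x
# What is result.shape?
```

(2, 3, 3)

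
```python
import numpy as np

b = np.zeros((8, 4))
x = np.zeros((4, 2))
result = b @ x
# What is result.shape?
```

(8, 2)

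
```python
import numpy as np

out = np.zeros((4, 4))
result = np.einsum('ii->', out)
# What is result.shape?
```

()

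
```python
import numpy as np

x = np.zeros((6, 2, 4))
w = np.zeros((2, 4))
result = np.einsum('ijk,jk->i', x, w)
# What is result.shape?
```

(6,)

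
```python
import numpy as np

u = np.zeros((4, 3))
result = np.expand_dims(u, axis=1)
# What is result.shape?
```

(4, 1, 3)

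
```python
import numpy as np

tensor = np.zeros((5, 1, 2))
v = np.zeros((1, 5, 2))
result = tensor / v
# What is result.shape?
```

(5, 5, 2)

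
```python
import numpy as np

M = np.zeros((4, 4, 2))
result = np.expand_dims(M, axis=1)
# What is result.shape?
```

(4, 1, 4, 2)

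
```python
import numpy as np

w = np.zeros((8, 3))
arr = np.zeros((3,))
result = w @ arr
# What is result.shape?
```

(8,)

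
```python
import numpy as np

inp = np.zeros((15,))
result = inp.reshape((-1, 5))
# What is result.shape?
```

(3, 5)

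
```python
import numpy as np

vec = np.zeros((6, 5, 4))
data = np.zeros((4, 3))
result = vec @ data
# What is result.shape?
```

(6, 5, 3)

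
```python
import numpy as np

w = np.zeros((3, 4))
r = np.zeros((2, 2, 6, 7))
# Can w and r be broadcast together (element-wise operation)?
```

No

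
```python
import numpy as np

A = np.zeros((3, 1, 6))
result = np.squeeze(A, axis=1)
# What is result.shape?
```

(3, 6)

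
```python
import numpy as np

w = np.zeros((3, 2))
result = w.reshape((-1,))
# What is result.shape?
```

(6,)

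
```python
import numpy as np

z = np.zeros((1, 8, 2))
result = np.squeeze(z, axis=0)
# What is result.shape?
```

(8, 2)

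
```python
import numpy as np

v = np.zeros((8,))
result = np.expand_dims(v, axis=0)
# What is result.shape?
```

(1, 8)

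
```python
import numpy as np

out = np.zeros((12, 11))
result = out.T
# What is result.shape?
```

(11, 12)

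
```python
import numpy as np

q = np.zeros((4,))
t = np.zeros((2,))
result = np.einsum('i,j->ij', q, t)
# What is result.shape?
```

(4, 2)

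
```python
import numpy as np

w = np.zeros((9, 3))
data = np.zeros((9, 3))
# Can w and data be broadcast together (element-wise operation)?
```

Yes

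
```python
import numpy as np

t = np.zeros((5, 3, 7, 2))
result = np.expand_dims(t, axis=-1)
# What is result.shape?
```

(5, 3, 7, 2, 1)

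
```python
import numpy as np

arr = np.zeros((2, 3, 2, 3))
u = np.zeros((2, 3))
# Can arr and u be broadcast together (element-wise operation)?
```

Yes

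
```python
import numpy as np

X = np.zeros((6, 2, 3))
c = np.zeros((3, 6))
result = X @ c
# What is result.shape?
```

(6, 2, 6)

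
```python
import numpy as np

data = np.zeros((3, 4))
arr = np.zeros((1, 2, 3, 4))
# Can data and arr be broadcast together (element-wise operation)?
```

Yes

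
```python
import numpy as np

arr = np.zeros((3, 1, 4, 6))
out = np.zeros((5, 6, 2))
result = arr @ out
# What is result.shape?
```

(3, 5, 4, 2)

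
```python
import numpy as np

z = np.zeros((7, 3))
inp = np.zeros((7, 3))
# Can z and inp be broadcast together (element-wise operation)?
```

Yes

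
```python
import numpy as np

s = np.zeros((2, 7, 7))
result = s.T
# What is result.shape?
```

(7, 7, 2)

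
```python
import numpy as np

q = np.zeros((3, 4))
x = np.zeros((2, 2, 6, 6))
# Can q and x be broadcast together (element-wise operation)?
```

No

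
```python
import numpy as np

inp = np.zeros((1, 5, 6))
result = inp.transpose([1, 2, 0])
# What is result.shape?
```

(5, 6, 1)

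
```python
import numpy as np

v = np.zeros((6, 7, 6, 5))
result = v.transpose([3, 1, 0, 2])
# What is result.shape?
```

(5, 7, 6, 6)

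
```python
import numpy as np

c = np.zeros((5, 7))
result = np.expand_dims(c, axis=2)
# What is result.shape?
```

(5, 7, 1)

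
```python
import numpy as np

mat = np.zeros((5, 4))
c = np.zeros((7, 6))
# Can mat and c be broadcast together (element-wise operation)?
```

No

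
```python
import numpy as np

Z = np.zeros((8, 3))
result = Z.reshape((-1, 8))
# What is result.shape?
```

(3, 8)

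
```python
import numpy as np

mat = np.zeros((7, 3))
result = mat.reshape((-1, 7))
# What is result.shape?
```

(3, 7)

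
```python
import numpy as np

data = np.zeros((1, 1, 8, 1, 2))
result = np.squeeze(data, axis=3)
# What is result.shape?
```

(1, 1, 8, 2)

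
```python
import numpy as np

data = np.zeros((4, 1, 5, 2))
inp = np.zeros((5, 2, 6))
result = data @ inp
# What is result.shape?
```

(4, 5, 5, 6)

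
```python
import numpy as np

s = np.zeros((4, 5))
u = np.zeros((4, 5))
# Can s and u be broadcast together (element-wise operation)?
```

Yes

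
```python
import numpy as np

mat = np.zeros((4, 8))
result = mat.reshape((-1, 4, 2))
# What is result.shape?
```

(4, 4, 2)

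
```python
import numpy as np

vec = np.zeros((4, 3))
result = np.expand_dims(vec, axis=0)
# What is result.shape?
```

(1, 4, 3)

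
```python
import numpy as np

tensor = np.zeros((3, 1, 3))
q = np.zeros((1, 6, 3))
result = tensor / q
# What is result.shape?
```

(3, 6, 3)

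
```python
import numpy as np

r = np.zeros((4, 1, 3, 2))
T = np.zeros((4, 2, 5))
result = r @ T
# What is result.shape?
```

(4, 4, 3, 5)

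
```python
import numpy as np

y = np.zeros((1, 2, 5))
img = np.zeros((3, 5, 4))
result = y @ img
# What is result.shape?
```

(3, 2, 4)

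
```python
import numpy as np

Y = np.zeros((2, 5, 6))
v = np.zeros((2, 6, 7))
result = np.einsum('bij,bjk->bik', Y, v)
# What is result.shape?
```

(2, 5, 7)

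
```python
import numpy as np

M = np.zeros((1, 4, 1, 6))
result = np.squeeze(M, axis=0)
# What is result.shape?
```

(4, 1, 6)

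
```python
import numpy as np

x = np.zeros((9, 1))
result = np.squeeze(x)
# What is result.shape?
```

(9,)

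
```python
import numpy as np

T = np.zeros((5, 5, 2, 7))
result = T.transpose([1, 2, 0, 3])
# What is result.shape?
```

(5, 2, 5, 7)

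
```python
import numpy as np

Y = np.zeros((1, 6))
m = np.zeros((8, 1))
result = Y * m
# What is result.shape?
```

(8, 6)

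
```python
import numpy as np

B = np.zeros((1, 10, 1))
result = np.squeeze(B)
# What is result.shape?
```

(10,)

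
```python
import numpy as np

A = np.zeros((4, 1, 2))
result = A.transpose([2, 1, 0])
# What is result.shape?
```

(2, 1, 4)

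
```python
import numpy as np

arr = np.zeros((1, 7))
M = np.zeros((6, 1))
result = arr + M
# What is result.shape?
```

(6, 7)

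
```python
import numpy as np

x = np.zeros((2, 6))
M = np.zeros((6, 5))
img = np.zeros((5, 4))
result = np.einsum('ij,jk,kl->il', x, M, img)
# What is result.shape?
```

(2, 4)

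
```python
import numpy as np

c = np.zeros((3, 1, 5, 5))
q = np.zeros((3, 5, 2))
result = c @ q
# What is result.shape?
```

(3, 3, 5, 2)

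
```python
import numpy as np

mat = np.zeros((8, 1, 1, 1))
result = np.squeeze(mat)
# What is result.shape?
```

(8,)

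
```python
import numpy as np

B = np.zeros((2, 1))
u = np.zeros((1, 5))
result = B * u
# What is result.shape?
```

(2, 5)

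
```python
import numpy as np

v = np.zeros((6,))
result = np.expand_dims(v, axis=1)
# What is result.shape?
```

(6, 1)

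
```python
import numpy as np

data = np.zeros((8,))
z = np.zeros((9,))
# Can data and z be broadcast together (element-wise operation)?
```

No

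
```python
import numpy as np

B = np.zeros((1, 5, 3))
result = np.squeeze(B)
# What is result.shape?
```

(5, 3)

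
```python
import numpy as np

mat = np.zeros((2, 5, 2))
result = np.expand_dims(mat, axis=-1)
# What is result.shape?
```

(2, 5, 2, 1)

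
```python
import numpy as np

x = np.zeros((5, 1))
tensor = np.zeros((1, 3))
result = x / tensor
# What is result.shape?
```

(5, 3)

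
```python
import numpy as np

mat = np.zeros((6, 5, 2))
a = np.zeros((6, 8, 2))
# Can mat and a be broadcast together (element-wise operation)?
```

No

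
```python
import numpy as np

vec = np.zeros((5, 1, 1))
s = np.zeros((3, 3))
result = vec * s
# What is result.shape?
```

(5, 3, 3)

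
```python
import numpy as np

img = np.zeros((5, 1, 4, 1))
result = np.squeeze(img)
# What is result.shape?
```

(5, 4)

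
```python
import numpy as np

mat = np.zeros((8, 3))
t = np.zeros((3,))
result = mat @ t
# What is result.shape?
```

(8,)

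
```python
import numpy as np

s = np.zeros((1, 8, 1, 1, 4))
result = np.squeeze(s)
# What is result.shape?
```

(8, 4)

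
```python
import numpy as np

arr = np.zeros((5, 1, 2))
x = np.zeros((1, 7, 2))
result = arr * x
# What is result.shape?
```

(5, 7, 2)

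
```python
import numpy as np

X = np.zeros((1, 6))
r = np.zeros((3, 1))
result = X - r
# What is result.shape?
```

(3, 6)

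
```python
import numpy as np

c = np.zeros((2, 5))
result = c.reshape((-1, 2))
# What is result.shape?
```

(5, 2)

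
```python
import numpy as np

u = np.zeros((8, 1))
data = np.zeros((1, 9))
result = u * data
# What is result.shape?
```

(8, 9)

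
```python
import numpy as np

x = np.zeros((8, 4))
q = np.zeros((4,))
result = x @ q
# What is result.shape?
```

(8,)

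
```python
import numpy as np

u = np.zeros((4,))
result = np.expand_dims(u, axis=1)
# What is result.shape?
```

(4, 1)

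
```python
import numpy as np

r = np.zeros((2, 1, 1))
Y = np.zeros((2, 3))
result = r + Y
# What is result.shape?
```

(2, 2, 3)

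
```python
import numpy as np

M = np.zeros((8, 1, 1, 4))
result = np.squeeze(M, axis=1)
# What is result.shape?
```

(8, 1, 4)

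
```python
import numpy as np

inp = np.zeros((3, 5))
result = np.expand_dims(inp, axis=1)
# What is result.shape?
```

(3, 1, 5)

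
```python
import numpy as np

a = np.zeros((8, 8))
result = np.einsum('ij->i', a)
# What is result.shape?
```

(8,)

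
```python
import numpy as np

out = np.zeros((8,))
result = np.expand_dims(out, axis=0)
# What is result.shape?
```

(1, 8)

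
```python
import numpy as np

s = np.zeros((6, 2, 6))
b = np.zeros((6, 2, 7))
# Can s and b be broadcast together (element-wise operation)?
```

No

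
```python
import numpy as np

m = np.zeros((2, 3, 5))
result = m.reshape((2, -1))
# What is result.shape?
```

(2, 15)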